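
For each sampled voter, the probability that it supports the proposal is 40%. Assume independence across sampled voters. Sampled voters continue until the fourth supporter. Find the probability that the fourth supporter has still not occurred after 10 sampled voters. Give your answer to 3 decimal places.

0.382

Needing more than 10 sampled voters ⇔ fewer than 4 successes in the first 10. With X ~ Binomial(10, 0.40), P(Y > 10) = P(X ≤ 3).
  k=0: C(10,0)·0.40^0·0.60^10 = 0.00605
  k=1: C(10,1)·0.40^1·0.60^9 = 0.04031
  k=2: C(10,2)·0.40^2·0.60^8 = 0.12093
  k=3: C(10,3)·0.40^3·0.60^7 = 0.21499
P(X ≤ 3) = 0.38228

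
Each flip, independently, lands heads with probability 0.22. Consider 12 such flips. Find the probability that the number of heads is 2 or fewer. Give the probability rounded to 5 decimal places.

X ~ Binomial(12, 0.22); P(X ≤ 2) = Σ C(12,k) p^k (1−p)^(12−k) over k:
  k=0: C(12,0)·0.22^0·0.78^12 = 0.0507149
  k=1: C(12,1)·0.22^1·0.78^11 = 0.1716503
  k=2: C(12,2)·0.22^2·0.78^10 = 0.2662780
Total = 0.4886432

0.48864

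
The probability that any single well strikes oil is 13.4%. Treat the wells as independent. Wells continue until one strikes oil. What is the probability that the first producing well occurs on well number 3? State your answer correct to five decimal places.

0.10049

Geometric (trials to first success), p = 0.134.
P(Y = 3) = (1−p)^2 · p = 0.74996 · 0.134 = 0.1004941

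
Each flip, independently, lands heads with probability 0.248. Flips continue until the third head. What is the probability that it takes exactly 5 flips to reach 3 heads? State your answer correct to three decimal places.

0.052

Y = trial on which the third success occurs; negative binomial, r=3, p=0.248.
P(Y=5) = C(4,2) · p^3 · (1−p)^2
= 6 · 0.015253 · 0.5655 = 0.05175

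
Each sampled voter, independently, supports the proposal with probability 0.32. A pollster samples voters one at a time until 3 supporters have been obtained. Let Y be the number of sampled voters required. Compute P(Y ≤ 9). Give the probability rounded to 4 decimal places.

0.5894

Finishing within 9 sampled voters ⇔ at least 3 successes in the first 9. With X ~ Binomial(9, 0.32), P(Y ≤ 9) = 1 − P(X ≤ 2).
  k=0: C(9,0)·0.32^0·0.68^9 = 0.031087
  k=1: C(9,1)·0.32^1·0.68^8 = 0.131663
  k=2: C(9,2)·0.32^2·0.68^7 = 0.247836
1 − 0.410586 = 0.589414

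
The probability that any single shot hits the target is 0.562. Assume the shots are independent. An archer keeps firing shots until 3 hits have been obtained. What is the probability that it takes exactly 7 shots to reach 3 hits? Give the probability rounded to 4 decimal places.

0.0980

Y = trial on which the third success occurs; negative binomial, r=3, p=0.562.
P(Y=7) = C(6,2) · p^3 · (1−p)^4
= 15 · 0.1775 · 0.036804 = 0.097993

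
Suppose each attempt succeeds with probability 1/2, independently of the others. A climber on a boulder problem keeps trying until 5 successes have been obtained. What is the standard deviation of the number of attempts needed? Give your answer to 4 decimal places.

3.1623

Y = total attempts until the fifth success; negative binomial with r=5, p=0.50.
SD(Y) = √[r(1−p)/p²] = √(10.000000) = 3.162278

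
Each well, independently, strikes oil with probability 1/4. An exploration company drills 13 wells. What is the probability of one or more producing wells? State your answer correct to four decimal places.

P(at least one) = 1 − P(none) = 1 − (1 − 0.25)^13
= 1 − 0.023757 = 0.976243

0.9762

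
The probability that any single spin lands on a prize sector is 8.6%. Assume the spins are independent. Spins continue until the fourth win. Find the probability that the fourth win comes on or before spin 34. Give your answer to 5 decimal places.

Finishing within 34 spins ⇔ at least 4 successes in the first 34. With X ~ Binomial(34, 0.086), P(Y ≤ 34) = 1 − P(X ≤ 3).
  k=0: C(34,0)·0.086^0·0.914^34 = 0.0470079
  k=1: C(34,1)·0.086^1·0.914^33 = 0.1503841
  k=2: C(34,2)·0.086^2·0.914^32 = 0.2334737
  k=3: C(34,3)·0.086^3·0.914^31 = 0.2343252
1 − 0.6651909 = 0.3348091

0.33481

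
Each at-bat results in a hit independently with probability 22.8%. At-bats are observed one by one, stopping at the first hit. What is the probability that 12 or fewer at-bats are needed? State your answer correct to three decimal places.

Y = number of at-bats to the first success; geometric, p = 0.228.
P(Y ≤ 12) = 1 − (1−p)^12 = 1 − 0.04481 = 0.95519

0.955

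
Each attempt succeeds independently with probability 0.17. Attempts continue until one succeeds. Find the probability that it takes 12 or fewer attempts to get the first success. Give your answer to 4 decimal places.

Y = number of attempts to the first success; geometric, p = 0.17.
P(Y ≤ 12) = 1 − (1−p)^12 = 1 − 0.106890 = 0.893110

0.8931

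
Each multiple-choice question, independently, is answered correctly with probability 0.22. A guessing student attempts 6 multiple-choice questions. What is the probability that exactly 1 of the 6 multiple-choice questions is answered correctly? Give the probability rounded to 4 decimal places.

0.3811

X ~ Binomial(n=6, p=0.22).
P(X=1) = C(6,1) · p^1 · (1−p)^5
= 6 · 0.22 · 0.28872 = 0.381107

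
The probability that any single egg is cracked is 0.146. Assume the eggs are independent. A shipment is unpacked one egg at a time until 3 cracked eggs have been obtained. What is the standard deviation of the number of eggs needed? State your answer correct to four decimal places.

10.9632

Y = total eggs until the third success; negative binomial with r=3, p=0.146.
SD(Y) = √[r(1−p)/p²] = √(120.191406) = 10.963184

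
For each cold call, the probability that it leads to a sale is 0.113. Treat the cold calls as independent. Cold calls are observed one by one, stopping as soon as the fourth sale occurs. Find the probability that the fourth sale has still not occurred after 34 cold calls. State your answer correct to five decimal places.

0.45465

Needing more than 34 cold calls ⇔ fewer than 4 successes in the first 34. With X ~ Binomial(34, 0.113), P(Y > 34) = P(X ≤ 3).
  k=0: C(34,0)·0.113^0·0.887^34 = 0.0169591
  k=1: C(34,1)·0.113^1·0.887^33 = 0.0734576
  k=2: C(34,2)·0.113^2·0.887^32 = 0.1544101
  k=3: C(34,3)·0.113^3·0.887^31 = 0.2098259
P(X ≤ 3) = 0.4546527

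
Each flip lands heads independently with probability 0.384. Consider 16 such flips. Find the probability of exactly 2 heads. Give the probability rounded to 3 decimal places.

X ~ Binomial(n=16, p=0.384).
P(X=2) = C(16,2) · p^2 · (1−p)^14
= 120 · 0.14746 · 0.0011327 = 0.02004

0.020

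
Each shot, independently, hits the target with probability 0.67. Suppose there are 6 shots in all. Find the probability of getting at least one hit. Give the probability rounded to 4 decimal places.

0.9987

P(at least one) = 1 − P(none) = 1 − (1 − 0.67)^6
= 1 − 0.001291 = 0.998709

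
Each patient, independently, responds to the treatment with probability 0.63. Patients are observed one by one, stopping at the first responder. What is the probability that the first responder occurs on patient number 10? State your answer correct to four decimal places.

0.0001

Geometric (trials to first success), p = 0.63.
P(Y = 10) = (1−p)^9 · p = 0.00012996 · 0.63 = 0.000082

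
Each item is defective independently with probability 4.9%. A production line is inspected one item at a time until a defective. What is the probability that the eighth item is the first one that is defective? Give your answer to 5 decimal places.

0.03447

Geometric (trials to first success), p = 0.049.
P(Y = 8) = (1−p)^7 · p = 0.7035 · 0.049 = 0.0344715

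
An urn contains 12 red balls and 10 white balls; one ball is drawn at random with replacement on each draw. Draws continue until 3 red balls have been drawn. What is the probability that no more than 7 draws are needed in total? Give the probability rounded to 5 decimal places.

Finishing within 7 draws ⇔ at least 3 successes in the first 7. With X ~ Binomial(7, 0.545455), P(Y ≤ 7) = 1 − P(X ≤ 2).
  k=0: C(7,0)·0.545455^0·0.454545^7 = 0.0040090
  k=1: C(7,1)·0.545455^1·0.454545^6 = 0.0336760
  k=2: C(7,2)·0.545455^2·0.454545^5 = 0.1212336
1 − 0.1589187 = 0.8410813

0.84108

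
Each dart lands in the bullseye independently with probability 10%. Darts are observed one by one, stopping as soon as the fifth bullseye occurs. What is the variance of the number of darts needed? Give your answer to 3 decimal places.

450.000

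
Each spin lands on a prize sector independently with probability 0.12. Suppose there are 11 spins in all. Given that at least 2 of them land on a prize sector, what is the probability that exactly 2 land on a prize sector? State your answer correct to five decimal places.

0.64718

X ~ Binomial(11, 0.12). Want P(X=2 | X≥2) = P(X=2) / P(X≥2).
P(X=2) = C(11,2)·0.12^2·0.88^9 = 0.2506509
P(X≥2) = 1 − 0.2450809 − 0.3676213 = 0.3872979
Ratio = 0.2506509 / 0.3872979 = 0.6471786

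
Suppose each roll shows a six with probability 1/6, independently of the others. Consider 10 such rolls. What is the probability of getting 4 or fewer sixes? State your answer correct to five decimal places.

X ~ Binomial(10, 0.166667); P(X ≤ 4) = Σ C(10,k) p^k (1−p)^(10−k) over k:
  k=0: C(10,0)·0.166667^0·0.833333^10 = 0.1615056
  k=1: C(10,1)·0.166667^1·0.833333^9 = 0.3230112
  k=2: C(10,2)·0.166667^2·0.833333^8 = 0.2907100
  k=3: C(10,3)·0.166667^3·0.833333^7 = 0.1550454
  k=4: C(10,4)·0.166667^4·0.833333^6 = 0.0542659
Total = 0.9845380

0.98454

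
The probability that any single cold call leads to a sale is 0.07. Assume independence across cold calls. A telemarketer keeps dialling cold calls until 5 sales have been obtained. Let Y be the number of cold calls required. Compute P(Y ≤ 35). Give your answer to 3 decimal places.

0.095

Finishing within 35 cold calls ⇔ at least 5 successes in the first 35. With X ~ Binomial(35, 0.07), P(Y ≤ 35) = 1 − P(X ≤ 4).
  k=0: C(35,0)·0.07^0·0.93^35 = 0.07887
  k=1: C(35,1)·0.07^1·0.93^34 = 0.20777
  k=2: C(35,2)·0.07^2·0.93^33 = 0.26586
  k=3: C(35,3)·0.07^3·0.93^32 = 0.22012
  k=4: C(35,4)·0.07^4·0.93^31 = 0.13254
1 − 0.90516 = 0.09484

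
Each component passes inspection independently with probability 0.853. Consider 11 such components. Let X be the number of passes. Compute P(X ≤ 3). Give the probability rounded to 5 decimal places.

0.00002

X ~ Binomial(11, 0.853); P(X ≤ 3) = Σ C(11,k) p^k (1−p)^(11−k) over k:
  k=0: C(11,0)·0.853^0·0.147^11 = 0.0000000
  k=1: C(11,1)·0.853^1·0.147^10 = 0.0000000
  k=2: C(11,2)·0.853^2·0.147^9 = 0.0000013
  k=3: C(11,3)·0.853^3·0.147^8 = 0.0000223
Total = 0.0000237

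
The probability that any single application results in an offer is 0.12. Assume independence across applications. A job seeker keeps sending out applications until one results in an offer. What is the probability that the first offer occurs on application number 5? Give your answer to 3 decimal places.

Geometric (trials to first success), p = 0.12.
P(Y = 5) = (1−p)^4 · p = 0.5997 · 0.12 = 0.07196

0.072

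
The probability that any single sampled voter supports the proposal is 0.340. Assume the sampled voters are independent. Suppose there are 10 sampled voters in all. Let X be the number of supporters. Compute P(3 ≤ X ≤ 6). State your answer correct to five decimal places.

0.69419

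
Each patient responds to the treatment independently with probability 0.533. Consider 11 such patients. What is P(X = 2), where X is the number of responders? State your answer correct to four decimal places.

0.0165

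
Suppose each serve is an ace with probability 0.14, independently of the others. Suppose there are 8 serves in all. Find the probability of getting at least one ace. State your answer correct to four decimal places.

0.7008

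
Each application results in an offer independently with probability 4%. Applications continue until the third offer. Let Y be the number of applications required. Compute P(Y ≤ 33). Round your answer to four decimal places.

Finishing within 33 applications ⇔ at least 3 successes in the first 33. With X ~ Binomial(33, 0.04), P(Y ≤ 33) = 1 − P(X ≤ 2).
  k=0: C(33,0)·0.04^0·0.96^33 = 0.259986
  k=1: C(33,1)·0.04^1·0.96^32 = 0.357481
  k=2: C(33,2)·0.04^2·0.96^31 = 0.238321
1 − 0.855789 = 0.144211

0.1442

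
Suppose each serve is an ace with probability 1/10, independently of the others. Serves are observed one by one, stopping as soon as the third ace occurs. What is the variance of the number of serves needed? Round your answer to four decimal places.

270.0000

Y = total serves until the third success; negative binomial with r=3, p=0.10.
Var(Y) = r(1−p)/p² = 3·0.90 / 0.10² = 270.000000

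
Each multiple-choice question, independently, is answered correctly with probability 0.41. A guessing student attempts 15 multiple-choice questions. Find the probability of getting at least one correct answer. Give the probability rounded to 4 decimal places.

P(at least one) = 1 − P(none) = 1 − (1 − 0.41)^15
= 1 − 0.000365 = 0.999635

0.9996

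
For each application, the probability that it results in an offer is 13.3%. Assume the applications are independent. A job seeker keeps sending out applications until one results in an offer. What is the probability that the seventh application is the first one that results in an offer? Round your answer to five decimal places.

Geometric (trials to first success), p = 0.133.
P(Y = 7) = (1−p)^6 · p = 0.42473 · 0.133 = 0.0564893

0.05649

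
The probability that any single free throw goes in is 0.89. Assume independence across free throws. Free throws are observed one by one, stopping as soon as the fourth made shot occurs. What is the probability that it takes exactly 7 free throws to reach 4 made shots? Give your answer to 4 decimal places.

0.0167

Y = trial on which the fourth success occurs; negative binomial, r=4, p=0.89.
P(Y=7) = C(6,3) · p^4 · (1−p)^3
= 20 · 0.62742 · 0.001331 = 0.016702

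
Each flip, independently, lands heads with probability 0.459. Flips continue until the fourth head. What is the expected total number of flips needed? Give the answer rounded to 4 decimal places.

Y = total flips until the fourth success; negative binomial with r=4, p=0.459.
E[Y] = r / p = 4 / 0.459 = 8.714597

8.7146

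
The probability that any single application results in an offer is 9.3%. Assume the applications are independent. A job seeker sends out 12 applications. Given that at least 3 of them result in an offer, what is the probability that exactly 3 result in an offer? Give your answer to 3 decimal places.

X ~ Binomial(12, 0.093). Want P(X=3 | X≥3) = P(X=3) / P(X≥3).
P(X=3) = C(12,3)·0.093^3·0.907^9 = 0.07351
P(X≥3) = 1 − 0.30995 − 0.38137 − 0.21507 = 0.09361
Ratio = 0.07351 / 0.09361 = 0.78523

0.785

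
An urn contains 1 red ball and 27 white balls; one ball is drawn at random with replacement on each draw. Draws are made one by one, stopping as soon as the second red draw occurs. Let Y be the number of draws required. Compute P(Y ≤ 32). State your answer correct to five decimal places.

0.31755

Finishing within 32 draws ⇔ at least 2 successes in the first 32. With X ~ Binomial(32, 0.035714), P(Y ≤ 32) = 1 − P(X ≤ 1).
  k=0: C(32,0)·0.035714^0·0.964286^32 = 0.3123082
  k=1: C(32,1)·0.035714^1·0.964286^31 = 0.3701431
1 − 0.6824514 = 0.3175486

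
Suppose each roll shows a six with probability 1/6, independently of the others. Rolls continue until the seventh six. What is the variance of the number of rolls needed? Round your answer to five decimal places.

Y = total rolls until the seventh success; negative binomial with r=7, p=0.166667.
Var(Y) = r(1−p)/p² = 7·0.833333 / 0.166667² = 210.0000000

210.00000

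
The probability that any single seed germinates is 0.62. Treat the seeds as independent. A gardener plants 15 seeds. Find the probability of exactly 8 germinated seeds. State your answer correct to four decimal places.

X ~ Binomial(n=15, p=0.62).
P(X=8) = C(15,8) · p^8 · (1−p)^7
= 6435 · 0.021834 · 0.0011442 = 0.160756

0.1608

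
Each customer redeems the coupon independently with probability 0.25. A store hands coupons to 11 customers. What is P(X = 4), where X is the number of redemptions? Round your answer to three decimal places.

X ~ Binomial(n=11, p=0.25).
P(X=4) = C(11,4) · p^4 · (1−p)^7
= 330 · 0.0039062 · 0.13348 = 0.17207

0.172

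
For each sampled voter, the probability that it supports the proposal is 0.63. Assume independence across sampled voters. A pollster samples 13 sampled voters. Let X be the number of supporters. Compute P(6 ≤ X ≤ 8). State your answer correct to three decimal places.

X ~ Binomial(13, 0.63); P(6 ≤ X ≤ 8) = Σ C(13,k) p^k (1−p)^(13−k) over k:
  k=6: C(13,6)·0.63^6·0.37^7 = 0.10185
  k=7: C(13,7)·0.63^7·0.37^6 = 0.17342
  k=8: C(13,8)·0.63^8·0.37^5 = 0.22147
Total = 0.49675

0.497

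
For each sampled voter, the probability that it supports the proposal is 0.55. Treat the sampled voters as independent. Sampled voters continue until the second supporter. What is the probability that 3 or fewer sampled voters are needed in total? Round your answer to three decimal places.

Finishing within 3 sampled voters ⇔ at least 2 successes in the first 3. With X ~ Binomial(3, 0.55), P(Y ≤ 3) = 1 − P(X ≤ 1).
  k=0: C(3,0)·0.55^0·0.45^3 = 0.09112
  k=1: C(3,1)·0.55^1·0.45^2 = 0.33413
1 − 0.42525 = 0.57475

0.575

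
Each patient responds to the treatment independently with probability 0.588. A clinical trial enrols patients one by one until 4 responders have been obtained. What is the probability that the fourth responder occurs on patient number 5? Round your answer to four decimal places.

Y = trial on which the fourth success occurs; negative binomial, r=4, p=0.588.
P(Y=5) = C(4,3) · p^4 · (1−p)^1
= 4 · 0.11954 · 0.412 = 0.197000

0.1970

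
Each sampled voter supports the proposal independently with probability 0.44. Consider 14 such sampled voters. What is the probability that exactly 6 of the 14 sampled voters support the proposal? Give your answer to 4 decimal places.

0.2108

X ~ Binomial(n=14, p=0.44).
P(X=6) = C(14,6) · p^6 · (1−p)^8
= 3003 · 0.0072563 · 0.0096717 = 0.210754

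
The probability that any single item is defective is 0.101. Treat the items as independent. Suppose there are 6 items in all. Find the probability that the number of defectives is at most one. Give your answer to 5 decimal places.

X ~ Binomial(6, 0.101); P(X ≤ 1) = Σ C(6,k) p^k (1−p)^(6−k) over k:
  k=0: C(6,0)·0.101^0·0.899^6 = 0.5279079
  k=1: C(6,1)·0.101^1·0.899^5 = 0.3558534
Total = 0.8837613

0.88376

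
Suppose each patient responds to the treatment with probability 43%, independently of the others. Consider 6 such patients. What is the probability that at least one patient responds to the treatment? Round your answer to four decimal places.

P(at least one) = 1 − P(none) = 1 − (1 − 0.43)^6
= 1 − 0.034296 = 0.965704

0.9657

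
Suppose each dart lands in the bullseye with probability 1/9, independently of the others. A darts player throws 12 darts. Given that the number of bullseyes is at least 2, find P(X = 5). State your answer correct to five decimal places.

0.01501

X ~ Binomial(12, 0.111111). Want P(X=5 | X≥2) = P(X=5) / P(X≥2).
P(X=5) = C(12,5)·0.111111^5·0.888889^7 = 0.0058809
P(X≥2) = 1 − 0.2433155 − 0.3649732 = 0.3917113
Ratio = 0.0058809 / 0.3917113 = 0.0150134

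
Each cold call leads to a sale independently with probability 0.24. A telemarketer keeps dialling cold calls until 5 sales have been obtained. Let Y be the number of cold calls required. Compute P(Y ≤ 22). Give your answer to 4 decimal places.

0.6366

Finishing within 22 cold calls ⇔ at least 5 successes in the first 22. With X ~ Binomial(22, 0.24), P(Y ≤ 22) = 1 − P(X ≤ 4).
  k=0: C(22,0)·0.24^0·0.76^22 = 0.002387
  k=1: C(22,1)·0.24^1·0.76^21 = 0.016585
  k=2: C(22,2)·0.24^2·0.76^20 = 0.054993
  k=3: C(22,3)·0.24^3·0.76^19 = 0.115774
  k=4: C(22,4)·0.24^4·0.76^18 = 0.173662
1 − 0.363401 = 0.636599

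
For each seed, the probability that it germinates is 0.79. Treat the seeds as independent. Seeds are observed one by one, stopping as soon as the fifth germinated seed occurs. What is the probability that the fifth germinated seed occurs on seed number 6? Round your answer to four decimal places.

Y = trial on which the fifth success occurs; negative binomial, r=5, p=0.79.
P(Y=6) = C(5,4) · p^5 · (1−p)^1
= 5 · 0.30771 · 0.21 = 0.323091

0.3231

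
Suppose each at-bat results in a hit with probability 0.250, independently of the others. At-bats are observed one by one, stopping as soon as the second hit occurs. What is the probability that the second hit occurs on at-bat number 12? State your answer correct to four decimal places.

0.0387

Y = trial on which the second success occurs; negative binomial, r=2, p=0.25.
P(Y=12) = C(11,1) · p^2 · (1−p)^10
= 11 · 0.0625 · 0.056314 = 0.038716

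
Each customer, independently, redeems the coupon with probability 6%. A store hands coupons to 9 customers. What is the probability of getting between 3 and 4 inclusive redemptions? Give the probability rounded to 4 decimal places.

X ~ Binomial(9, 0.06); P(3 ≤ X ≤ 4) = Σ C(9,k) p^k (1−p)^(9−k) over k:
  k=3: C(9,3)·0.06^3·0.94^6 = 0.012517
  k=4: C(9,4)·0.06^4·0.94^5 = 0.001198
Total = 0.013715

0.0137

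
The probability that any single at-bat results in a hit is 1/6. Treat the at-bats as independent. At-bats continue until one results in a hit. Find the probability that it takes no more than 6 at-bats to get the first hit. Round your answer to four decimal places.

0.6651

Y = number of at-bats to the first success; geometric, p = 0.166667.
P(Y ≤ 6) = 1 − (1−p)^6 = 1 − 0.334898 = 0.665102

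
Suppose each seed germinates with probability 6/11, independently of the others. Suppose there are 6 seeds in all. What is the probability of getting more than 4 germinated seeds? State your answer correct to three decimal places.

X ~ Binomial(6, 0.545455); P(X ≥ 5) = Σ C(6,k) p^k (1−p)^(6−k) over k:
  k=5: C(6,5)·0.545455^5·0.454545^1 = 0.13168
  k=6: C(6,6)·0.545455^6·0.454545^0 = 0.02634
Total = 0.15802

0.158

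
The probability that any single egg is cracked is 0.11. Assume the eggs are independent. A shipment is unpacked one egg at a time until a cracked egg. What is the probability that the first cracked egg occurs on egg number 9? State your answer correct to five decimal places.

0.04330

Geometric (trials to first success), p = 0.11.
P(Y = 9) = (1−p)^8 · p = 0.39366 · 0.11 = 0.0433025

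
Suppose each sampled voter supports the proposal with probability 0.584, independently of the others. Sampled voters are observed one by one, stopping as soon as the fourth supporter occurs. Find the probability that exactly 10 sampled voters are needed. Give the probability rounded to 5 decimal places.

Y = trial on which the fourth success occurs; negative binomial, r=4, p=0.584.
P(Y=10) = C(9,3) · p^4 · (1−p)^6
= 84 · 0.11632 · 0.0051827 = 0.0506396

0.05064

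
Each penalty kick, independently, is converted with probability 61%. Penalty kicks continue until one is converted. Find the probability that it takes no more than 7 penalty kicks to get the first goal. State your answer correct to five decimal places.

Y = number of penalty kicks to the first success; geometric, p = 0.61.
P(Y ≤ 7) = 1 − (1−p)^7 = 1 − 0.0013723 = 0.9986277

0.99863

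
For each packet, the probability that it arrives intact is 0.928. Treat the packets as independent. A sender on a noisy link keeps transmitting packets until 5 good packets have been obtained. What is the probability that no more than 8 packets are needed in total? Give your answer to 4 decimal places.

Finishing within 8 packets ⇔ at least 5 successes in the first 8. With X ~ Binomial(8, 0.928), P(Y ≤ 8) = 1 − P(X ≤ 4).
  k=0: C(8,0)·0.928^0·0.072^8 = 0.000000
  k=1: C(8,1)·0.928^1·0.072^7 = 0.000000
  k=2: C(8,2)·0.928^2·0.072^6 = 0.000003
  k=3: C(8,3)·0.928^3·0.072^5 = 0.000087
  k=4: C(8,4)·0.928^4·0.072^4 = 0.001395
1 − 0.001485 = 0.998515

0.9985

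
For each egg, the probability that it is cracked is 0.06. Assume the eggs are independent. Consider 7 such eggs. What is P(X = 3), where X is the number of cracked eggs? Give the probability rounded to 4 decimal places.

0.0059

X ~ Binomial(n=7, p=0.06).
P(X=3) = C(7,3) · p^3 · (1−p)^4
= 35 · 0.000216 · 0.78075 = 0.005902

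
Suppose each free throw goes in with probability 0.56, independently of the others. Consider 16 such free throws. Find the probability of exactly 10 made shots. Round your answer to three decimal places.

0.176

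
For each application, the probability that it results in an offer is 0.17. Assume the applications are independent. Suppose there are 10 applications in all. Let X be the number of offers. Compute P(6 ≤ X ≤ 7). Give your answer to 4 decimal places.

0.0027

X ~ Binomial(10, 0.17); P(6 ≤ X ≤ 7) = Σ C(10,k) p^k (1−p)^(10−k) over k:
  k=6: C(10,6)·0.17^6·0.83^4 = 0.002406
  k=7: C(10,7)·0.17^7·0.83^3 = 0.000282
Total = 0.002687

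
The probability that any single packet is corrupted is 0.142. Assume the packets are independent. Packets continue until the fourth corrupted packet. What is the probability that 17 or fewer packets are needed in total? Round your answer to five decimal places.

0.21394

Finishing within 17 packets ⇔ at least 4 successes in the first 17. With X ~ Binomial(17, 0.142), P(Y ≤ 17) = 1 − P(X ≤ 3).
  k=0: C(17,0)·0.142^0·0.858^17 = 0.0740089
  k=1: C(17,1)·0.142^1·0.858^16 = 0.2082255
  k=2: C(17,2)·0.142^2·0.858^15 = 0.2756925
  k=3: C(17,3)·0.142^3·0.858^14 = 0.2281371
1 − 0.7860640 = 0.2139360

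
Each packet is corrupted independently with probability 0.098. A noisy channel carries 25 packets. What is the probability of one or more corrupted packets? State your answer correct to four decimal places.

P(at least one) = 1 − P(none) = 1 − (1 − 0.098)^25
= 1 − 0.075886 = 0.924114

0.9241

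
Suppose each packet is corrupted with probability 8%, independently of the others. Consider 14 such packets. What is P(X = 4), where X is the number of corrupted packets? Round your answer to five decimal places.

X ~ Binomial(n=14, p=0.08).
P(X=4) = C(14,4) · p^4 · (1−p)^10
= 1001 · 4.096e-05 · 0.43439 = 0.0178103

0.01781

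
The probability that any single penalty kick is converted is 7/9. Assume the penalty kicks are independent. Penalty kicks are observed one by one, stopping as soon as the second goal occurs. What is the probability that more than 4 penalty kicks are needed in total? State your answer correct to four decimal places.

0.0366

Needing more than 4 penalty kicks ⇔ fewer than 2 successes in the first 4. With X ~ Binomial(4, 0.777778), P(Y > 4) = P(X ≤ 1).
  k=0: C(4,0)·0.777778^0·0.222222^4 = 0.002439
  k=1: C(4,1)·0.777778^1·0.222222^3 = 0.034141
P(X ≤ 1) = 0.036580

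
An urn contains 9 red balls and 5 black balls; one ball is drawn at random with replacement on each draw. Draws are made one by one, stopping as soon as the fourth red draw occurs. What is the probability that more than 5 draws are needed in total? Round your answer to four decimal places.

0.5852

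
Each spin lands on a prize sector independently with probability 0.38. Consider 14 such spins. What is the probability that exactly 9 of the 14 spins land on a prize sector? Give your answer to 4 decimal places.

0.0303

X ~ Binomial(n=14, p=0.38).
P(X=9) = C(14,9) · p^9 · (1−p)^5
= 2002 · 0.00016522 · 0.091613 = 0.030302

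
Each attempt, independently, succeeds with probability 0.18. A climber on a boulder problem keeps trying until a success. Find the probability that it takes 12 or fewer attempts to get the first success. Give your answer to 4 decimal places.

0.9076

Y = number of attempts to the first success; geometric, p = 0.18.
P(Y ≤ 12) = 1 − (1−p)^12 = 1 − 0.092420 = 0.907580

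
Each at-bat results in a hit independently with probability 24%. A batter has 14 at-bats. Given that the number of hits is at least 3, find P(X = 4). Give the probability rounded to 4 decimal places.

X ~ Binomial(14, 0.24). Want P(X=4 | X≥3) = P(X=4) / P(X≥3).
P(X=4) = C(14,4)·0.24^4·0.76^10 = 0.213508
P(X≥3) = 1 − 0.021448 − 0.094823 − 0.194638 = 0.689091
Ratio = 0.213508 / 0.689091 = 0.309841

0.3098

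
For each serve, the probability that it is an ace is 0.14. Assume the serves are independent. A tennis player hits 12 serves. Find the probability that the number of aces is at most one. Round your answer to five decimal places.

0.48341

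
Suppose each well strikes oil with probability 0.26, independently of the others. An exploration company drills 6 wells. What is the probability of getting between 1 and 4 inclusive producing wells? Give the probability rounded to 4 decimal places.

0.8302

X ~ Binomial(6, 0.26); P(1 ≤ X ≤ 4) = Σ C(6,k) p^k (1−p)^(6−k) over k:
  k=1: C(6,1)·0.26^1·0.74^5 = 0.346165
  k=2: C(6,2)·0.26^2·0.74^4 = 0.304064
  k=3: C(6,3)·0.26^3·0.74^3 = 0.142444
  k=4: C(6,4)·0.26^4·0.74^2 = 0.037536
Total = 0.830209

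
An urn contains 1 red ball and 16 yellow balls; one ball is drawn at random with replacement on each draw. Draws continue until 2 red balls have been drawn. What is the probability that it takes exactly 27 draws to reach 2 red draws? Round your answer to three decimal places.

Y = trial on which the second success occurs; negative binomial, r=2, p=0.058824.
P(Y=27) = C(26,1) · p^2 · (1−p)^25
= 26 · 0.0034602 · 0.21967 = 0.01976

0.020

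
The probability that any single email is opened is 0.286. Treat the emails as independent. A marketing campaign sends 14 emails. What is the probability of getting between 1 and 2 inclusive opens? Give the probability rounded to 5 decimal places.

0.18085

X ~ Binomial(14, 0.286); P(1 ≤ X ≤ 2) = Σ C(14,k) p^k (1−p)^(14−k) over k:
  k=1: C(14,1)·0.286^1·0.714^13 = 0.0501846
  k=2: C(14,2)·0.286^2·0.714^12 = 0.1306628
Total = 0.1808475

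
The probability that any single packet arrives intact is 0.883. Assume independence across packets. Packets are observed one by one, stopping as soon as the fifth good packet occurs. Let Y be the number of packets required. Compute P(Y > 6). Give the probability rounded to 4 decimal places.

Needing more than 6 packets ⇔ fewer than 5 successes in the first 6. With X ~ Binomial(6, 0.883), P(Y > 6) = P(X ≤ 4).
  k=0: C(6,0)·0.883^0·0.117^6 = 0.000003
  k=1: C(6,1)·0.883^1·0.117^5 = 0.000116
  k=2: C(6,2)·0.883^2·0.117^4 = 0.002192
  k=3: C(6,3)·0.883^3·0.117^3 = 0.022053
  k=4: C(6,4)·0.883^4·0.117^2 = 0.124826
P(X ≤ 4) = 0.149190

0.1492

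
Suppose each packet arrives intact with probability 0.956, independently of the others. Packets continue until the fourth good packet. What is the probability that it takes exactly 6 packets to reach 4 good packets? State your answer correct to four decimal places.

0.0162

Y = trial on which the fourth success occurs; negative binomial, r=4, p=0.956.
P(Y=6) = C(5,3) · p^4 · (1−p)^2
= 10 · 0.83528 · 0.001936 = 0.016171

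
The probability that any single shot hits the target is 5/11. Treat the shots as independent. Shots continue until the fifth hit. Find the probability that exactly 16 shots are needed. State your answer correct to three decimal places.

0.034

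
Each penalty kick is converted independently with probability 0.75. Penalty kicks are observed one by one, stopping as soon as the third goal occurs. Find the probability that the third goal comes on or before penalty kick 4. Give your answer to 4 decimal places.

0.7383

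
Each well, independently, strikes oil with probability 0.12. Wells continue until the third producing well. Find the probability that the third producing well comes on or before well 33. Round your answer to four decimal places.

0.7745

Finishing within 33 wells ⇔ at least 3 successes in the first 33. With X ~ Binomial(33, 0.12), P(Y ≤ 33) = 1 − P(X ≤ 2).
  k=0: C(33,0)·0.12^0·0.88^33 = 0.014721
  k=1: C(33,1)·0.12^1·0.88^32 = 0.066243
  k=2: C(33,2)·0.12^2·0.88^31 = 0.144530
1 − 0.225494 = 0.774506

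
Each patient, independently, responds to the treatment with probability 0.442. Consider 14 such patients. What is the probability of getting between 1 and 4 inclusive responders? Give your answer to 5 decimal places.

X ~ Binomial(14, 0.442); P(1 ≤ X ≤ 4) = Σ C(14,k) p^k (1−p)^(14−k) over k:
  k=1: C(14,1)·0.442^1·0.558^13 = 0.0031463
  k=2: C(14,2)·0.442^2·0.558^12 = 0.0161993
  k=3: C(14,3)·0.442^3·0.558^11 = 0.0513268
  k=4: C(14,4)·0.442^4·0.558^10 = 0.1118060
Total = 0.1824784

0.18248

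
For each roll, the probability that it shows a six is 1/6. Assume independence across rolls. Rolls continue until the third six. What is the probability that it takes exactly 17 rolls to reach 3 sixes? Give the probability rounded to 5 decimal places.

Y = trial on which the third success occurs; negative binomial, r=3, p=0.166667.
P(Y=17) = C(16,2) · p^3 · (1−p)^14
= 120 · 0.0046296 · 0.077887 = 0.0432703

0.04327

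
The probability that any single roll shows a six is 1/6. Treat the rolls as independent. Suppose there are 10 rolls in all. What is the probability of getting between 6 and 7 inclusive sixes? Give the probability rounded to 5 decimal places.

X ~ Binomial(10, 0.166667); P(6 ≤ X ≤ 7) = Σ C(10,k) p^k (1−p)^(10−k) over k:
  k=6: C(10,6)·0.166667^6·0.833333^4 = 0.0021706
  k=7: C(10,7)·0.166667^7·0.833333^3 = 0.0002481
Total = 0.0024187

0.00242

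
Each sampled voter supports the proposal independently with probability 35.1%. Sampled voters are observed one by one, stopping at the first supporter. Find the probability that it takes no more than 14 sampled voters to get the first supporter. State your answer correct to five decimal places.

Y = number of sampled voters to the first success; geometric, p = 0.351.
P(Y ≤ 14) = 1 − (1−p)^14 = 1 − 0.0023519 = 0.9976481

0.99765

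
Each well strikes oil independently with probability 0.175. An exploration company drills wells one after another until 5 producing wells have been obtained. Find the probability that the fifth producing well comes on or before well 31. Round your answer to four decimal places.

0.6527

Finishing within 31 wells ⇔ at least 5 successes in the first 31. With X ~ Binomial(31, 0.175), P(Y ≤ 31) = 1 − P(X ≤ 4).
  k=0: C(31,0)·0.175^0·0.825^31 = 0.002571
  k=1: C(31,1)·0.175^1·0.825^30 = 0.016905
  k=2: C(31,2)·0.175^2·0.825^29 = 0.053789
  k=3: C(31,3)·0.175^3·0.825^28 = 0.110295
  k=4: C(31,4)·0.175^4·0.825^27 = 0.163771
1 − 0.347330 = 0.652670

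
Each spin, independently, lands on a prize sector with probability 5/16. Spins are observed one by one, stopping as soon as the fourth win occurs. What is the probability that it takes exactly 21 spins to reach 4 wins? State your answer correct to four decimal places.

Y = trial on which the fourth success occurs; negative binomial, r=4, p=0.3125.
P(Y=21) = C(20,3) · p^4 · (1−p)^17
= 1140 · 0.0095367 · 0.0017125 = 0.018618

0.0186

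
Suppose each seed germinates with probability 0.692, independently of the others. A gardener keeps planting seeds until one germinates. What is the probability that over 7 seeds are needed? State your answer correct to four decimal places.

0.0003

Y = number of seeds to the first success; geometric, p = 0.692.
P(Y > 7) = P(first 7 all fail) = (1−p)^7 = 0.000263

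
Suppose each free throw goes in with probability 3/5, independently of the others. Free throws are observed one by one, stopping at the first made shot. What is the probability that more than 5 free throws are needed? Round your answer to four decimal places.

Y = number of free throws to the first success; geometric, p = 0.60.
P(Y > 5) = P(first 5 all fail) = (1−p)^5 = 0.010240

0.0102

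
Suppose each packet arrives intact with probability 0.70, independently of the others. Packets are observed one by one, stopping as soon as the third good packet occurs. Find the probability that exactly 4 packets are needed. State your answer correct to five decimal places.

Y = trial on which the third success occurs; negative binomial, r=3, p=0.70.
P(Y=4) = C(3,2) · p^3 · (1−p)^1
= 3 · 0.343 · 0.3 = 0.3087000

0.30870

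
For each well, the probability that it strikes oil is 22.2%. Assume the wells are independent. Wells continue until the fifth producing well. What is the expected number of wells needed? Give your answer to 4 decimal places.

22.5225

Y = total wells until the fifth success; negative binomial with r=5, p=0.222.
E[Y] = r / p = 5 / 0.222 = 22.522523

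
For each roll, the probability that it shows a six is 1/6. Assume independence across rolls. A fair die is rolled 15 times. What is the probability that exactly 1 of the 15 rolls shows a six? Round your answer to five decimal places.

X ~ Binomial(n=15, p=0.166667).
P(X=1) = C(15,1) · p^1 · (1−p)^14
= 15 · 0.16667 · 0.077887 = 0.1947164

0.19472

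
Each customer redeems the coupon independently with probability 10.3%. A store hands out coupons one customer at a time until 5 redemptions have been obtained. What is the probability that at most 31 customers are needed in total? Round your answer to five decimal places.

0.20994

Finishing within 31 customers ⇔ at least 5 successes in the first 31. With X ~ Binomial(31, 0.103), P(Y ≤ 31) = 1 − P(X ≤ 4).
  k=0: C(31,0)·0.103^0·0.897^31 = 0.0344006
  k=1: C(31,1)·0.103^1·0.897^30 = 0.1224538
  k=2: C(31,2)·0.103^2·0.897^29 = 0.2109154
  k=3: C(31,3)·0.103^3·0.897^28 = 0.2341153
  k=4: C(31,4)·0.103^4·0.897^27 = 0.1881796
1 − 0.7900647 = 0.2099353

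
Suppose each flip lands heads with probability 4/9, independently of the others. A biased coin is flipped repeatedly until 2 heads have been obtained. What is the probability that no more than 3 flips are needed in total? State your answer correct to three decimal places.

0.417

Finishing within 3 flips ⇔ at least 2 successes in the first 3. With X ~ Binomial(3, 0.444444), P(Y ≤ 3) = 1 − P(X ≤ 1).
  k=0: C(3,0)·0.444444^0·0.555556^3 = 0.17147
  k=1: C(3,1)·0.444444^1·0.555556^2 = 0.41152
1 − 0.58299 = 0.41701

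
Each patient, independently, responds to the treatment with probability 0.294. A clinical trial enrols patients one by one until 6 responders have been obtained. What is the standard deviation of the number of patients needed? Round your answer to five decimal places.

Y = total patients until the sixth success; negative binomial with r=6, p=0.294.
SD(Y) = √[r(1−p)/p²] = √(49.0073580) = 7.0005256

7.00053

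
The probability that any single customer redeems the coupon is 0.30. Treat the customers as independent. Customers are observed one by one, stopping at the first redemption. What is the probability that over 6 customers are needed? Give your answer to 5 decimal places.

Y = number of customers to the first success; geometric, p = 0.30.
P(Y > 6) = P(first 6 all fail) = (1−p)^6 = 0.1176490

0.11765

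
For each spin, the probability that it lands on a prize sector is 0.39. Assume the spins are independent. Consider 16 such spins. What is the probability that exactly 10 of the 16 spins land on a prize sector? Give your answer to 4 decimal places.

X ~ Binomial(n=16, p=0.39).
P(X=10) = C(16,10) · p^10 · (1−p)^6
= 8008 · 8.1404e-05 · 0.05152 = 0.033585

0.0336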